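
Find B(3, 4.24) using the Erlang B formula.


B(N,A) = (A^N/N!) / sum(A^k/k!, k=0..N) with N=3, A=4.24 = 0.4717

0.4717


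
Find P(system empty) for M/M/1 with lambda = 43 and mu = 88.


P0 = 1 - rho = 1 - 43/88 = 0.5114

0.5114


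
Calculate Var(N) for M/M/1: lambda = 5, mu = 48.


rho = 5/48; Var(N) = rho/(1-rho)^2 = 0.13

0.13


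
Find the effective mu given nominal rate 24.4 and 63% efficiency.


Effective rate = mu * efficiency = 24.4 * 0.63 = 15.37 per hour

15.37 per hour


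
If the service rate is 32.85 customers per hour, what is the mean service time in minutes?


Mean service time = 60/mu = 60/32.85 = 1.83 minutes

1.83 minutes


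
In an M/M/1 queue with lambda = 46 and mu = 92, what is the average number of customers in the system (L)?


rho = 46/92; L = rho/(1-rho) = 1.0

1.0


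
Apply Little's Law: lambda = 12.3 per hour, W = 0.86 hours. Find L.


L = lambda * W = 12.3 * 0.86 = 10.58

10.58


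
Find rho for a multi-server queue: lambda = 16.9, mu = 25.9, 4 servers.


rho = lambda / (c * mu) = 16.9 / (4 * 25.9) = 0.1631

0.1631


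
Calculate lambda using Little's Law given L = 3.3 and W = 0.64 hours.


lambda = L / W = 3.3 / 0.64 = 5.16 per hour

5.16 per hour


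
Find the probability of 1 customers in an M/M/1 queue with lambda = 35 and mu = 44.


rho = 35/44; P(n) = (1-rho)*rho^n = (1-35/44)*(35/44)^1 = 0.1627

0.1627


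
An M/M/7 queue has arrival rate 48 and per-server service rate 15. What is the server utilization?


rho = lambda/(c*mu) = 48/(7*15) = 0.4571

0.4571


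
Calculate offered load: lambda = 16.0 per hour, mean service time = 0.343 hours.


Offered load a = lambda * E[S] = 16.0 * 0.343 = 5.49 Erlangs

5.49 Erlangs


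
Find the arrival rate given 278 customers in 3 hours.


lambda = total arrivals / time = 278 / 3 = 92.67 per hour

92.67 per hour


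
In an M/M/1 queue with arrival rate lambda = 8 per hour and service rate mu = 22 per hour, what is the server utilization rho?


rho = lambda/mu = 8/22 = 0.3636

0.3636


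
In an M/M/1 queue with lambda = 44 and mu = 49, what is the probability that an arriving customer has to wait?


P(wait) = rho = lambda/mu = 44/49 = 0.898

0.898


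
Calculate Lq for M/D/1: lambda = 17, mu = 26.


M/D/1: Lq = rho^2 / (2*(1-rho)) where rho = 17/26; Lq = 0.62

0.62


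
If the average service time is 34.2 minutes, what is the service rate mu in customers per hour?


mu = 60 / avg_service_time = 60 / 34.2 = 1.75 per hour

1.75 per hour


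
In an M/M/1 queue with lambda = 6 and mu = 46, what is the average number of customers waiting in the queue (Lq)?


rho = 6/46; Lq = rho^2/(1-rho) = 0.02

0.02


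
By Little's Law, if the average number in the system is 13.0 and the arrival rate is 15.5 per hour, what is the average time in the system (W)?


W = L / lambda = 13.0 / 15.5 = 0.8387 hours

0.8387 hours


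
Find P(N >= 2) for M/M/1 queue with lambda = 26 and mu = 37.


P(N >= 2) = rho^2 = (26/37)^2 = 0.4938

0.4938


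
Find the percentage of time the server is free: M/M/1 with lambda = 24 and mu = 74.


Idle fraction = (1 - rho) * 100 = (1 - 24/74) * 100 = 67.6%

67.6%


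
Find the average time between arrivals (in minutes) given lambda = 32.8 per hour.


Mean interarrival time = 60/lambda = 60/32.8 = 1.83 minutes

1.83 minutes


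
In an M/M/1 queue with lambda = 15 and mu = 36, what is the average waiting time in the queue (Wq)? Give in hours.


rho = 15/36; Wq = rho/(mu - lambda) = 0.0198 hours

0.0198 hours


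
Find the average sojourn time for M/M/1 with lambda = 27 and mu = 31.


W = 1/(mu - lambda) = 1/(31 - 27) = 0.25 hours

0.25 hours


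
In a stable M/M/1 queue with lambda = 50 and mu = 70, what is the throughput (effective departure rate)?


For a stable queue (lambda < mu), throughput = lambda = 50 per hour

50 per hour


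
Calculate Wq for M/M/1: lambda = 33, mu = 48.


rho = 33/48; Wq = rho/(mu - lambda) = 0.0458 hours

0.0458 hours


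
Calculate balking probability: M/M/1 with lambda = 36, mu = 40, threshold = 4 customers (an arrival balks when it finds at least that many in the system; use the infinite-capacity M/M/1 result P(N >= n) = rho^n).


P(N >= 4) = rho^4 = (36/40)^4 = 0.6561

0.6561


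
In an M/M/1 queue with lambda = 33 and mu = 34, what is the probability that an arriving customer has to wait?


P(wait) = rho = lambda/mu = 33/34 = 0.9706

0.9706


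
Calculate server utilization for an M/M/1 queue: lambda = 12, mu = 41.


rho = lambda/mu = 12/41 = 0.2927

0.2927


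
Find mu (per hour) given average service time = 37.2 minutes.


mu = 60 / avg_service_time = 60 / 37.2 = 1.61 per hour

1.61 per hour


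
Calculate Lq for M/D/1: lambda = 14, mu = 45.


M/D/1: Lq = rho^2 / (2*(1-rho)) where rho = 14/45; Lq = 0.07

0.07


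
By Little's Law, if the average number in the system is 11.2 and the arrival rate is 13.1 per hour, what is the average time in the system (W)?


W = L / lambda = 11.2 / 13.1 = 0.855 hours

0.855 hours


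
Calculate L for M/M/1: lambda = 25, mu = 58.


rho = 25/58; L = rho/(1-rho) = 0.76

0.76


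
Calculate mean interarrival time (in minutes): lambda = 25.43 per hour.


Mean interarrival time = 60/lambda = 60/25.43 = 2.36 minutes

2.36 minutes


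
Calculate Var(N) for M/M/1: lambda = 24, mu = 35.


rho = 24/35; Var(N) = rho/(1-rho)^2 = 6.94

6.94


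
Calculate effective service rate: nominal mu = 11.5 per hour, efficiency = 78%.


Effective rate = mu * efficiency = 11.5 * 0.78 = 8.97 per hour

8.97 per hour


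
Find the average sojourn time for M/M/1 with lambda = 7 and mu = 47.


W = 1/(mu - lambda) = 1/(47 - 7) = 0.025 hours

0.025 hours


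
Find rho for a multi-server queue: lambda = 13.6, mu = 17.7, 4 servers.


rho = lambda / (c * mu) = 13.6 / (4 * 17.7) = 0.1921

0.1921


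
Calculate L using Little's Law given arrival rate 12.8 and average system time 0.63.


L = lambda * W = 12.8 * 0.63 = 8.06

8.06


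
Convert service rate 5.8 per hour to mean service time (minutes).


Mean service time = 60/mu = 60/5.8 = 10.34 minutes

10.34 minutes


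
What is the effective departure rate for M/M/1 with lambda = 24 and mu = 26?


For a stable queue (lambda < mu), throughput = lambda = 24 per hour

24 per hour


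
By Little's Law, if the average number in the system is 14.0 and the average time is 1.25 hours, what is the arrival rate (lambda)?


lambda = L / W = 14.0 / 1.25 = 11.2 per hour

11.2 per hour


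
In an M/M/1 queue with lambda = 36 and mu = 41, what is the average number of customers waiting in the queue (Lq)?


rho = 36/41; Lq = rho^2/(1-rho) = 6.32

6.32


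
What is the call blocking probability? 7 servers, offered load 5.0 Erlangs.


B(N,A) = (A^N/N!) / sum(A^k/k!, k=0..N) with N=7, A=5.0 = 0.1205

0.1205


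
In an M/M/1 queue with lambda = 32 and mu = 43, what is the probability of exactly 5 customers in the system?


rho = 32/43; P(n) = (1-rho)*rho^n = (1-32/43)*(32/43)^5 = 0.0584

0.0584


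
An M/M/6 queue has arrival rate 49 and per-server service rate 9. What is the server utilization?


rho = lambda/(c*mu) = 49/(6*9) = 0.9074

0.9074


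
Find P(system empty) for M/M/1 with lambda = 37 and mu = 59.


P0 = 1 - rho = 1 - 37/59 = 0.3729

0.3729


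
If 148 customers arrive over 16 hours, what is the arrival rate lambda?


lambda = total arrivals / time = 148 / 16 = 9.25 per hour

9.25 per hour


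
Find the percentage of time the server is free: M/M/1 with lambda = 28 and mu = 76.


Idle fraction = (1 - rho) * 100 = (1 - 28/76) * 100 = 63.2%

63.2%


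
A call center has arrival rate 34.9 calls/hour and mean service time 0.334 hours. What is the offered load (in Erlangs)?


Offered load a = lambda * E[S] = 34.9 * 0.334 = 11.66 Erlangs

11.66 Erlangs


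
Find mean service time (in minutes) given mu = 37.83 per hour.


Mean service time = 60/mu = 60/37.83 = 1.59 minutes

1.59 minutes


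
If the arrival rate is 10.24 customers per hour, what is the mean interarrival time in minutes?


Mean interarrival time = 60/lambda = 60/10.24 = 5.86 minutes

5.86 minutes


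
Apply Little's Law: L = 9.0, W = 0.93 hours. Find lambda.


lambda = L / W = 9.0 / 0.93 = 9.68 per hour

9.68 per hour


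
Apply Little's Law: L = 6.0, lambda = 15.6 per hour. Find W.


W = L / lambda = 6.0 / 15.6 = 0.3846 hours

0.3846 hours


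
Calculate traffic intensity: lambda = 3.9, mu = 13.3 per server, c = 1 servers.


rho = lambda / (c * mu) = 3.9 / (1 * 13.3) = 0.2932

0.2932


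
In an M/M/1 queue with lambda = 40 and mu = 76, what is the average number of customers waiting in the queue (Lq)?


rho = 40/76; Lq = rho^2/(1-rho) = 0.58

0.58


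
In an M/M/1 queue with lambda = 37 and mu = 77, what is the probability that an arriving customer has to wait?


P(wait) = rho = lambda/mu = 37/77 = 0.4805

0.4805


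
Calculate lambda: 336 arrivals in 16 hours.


lambda = total arrivals / time = 336 / 16 = 21.0 per hour

21.0 per hour


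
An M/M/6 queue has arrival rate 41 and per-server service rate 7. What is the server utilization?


rho = lambda/(c*mu) = 41/(6*7) = 0.9762

0.9762


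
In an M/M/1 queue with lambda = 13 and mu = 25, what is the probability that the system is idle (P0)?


P0 = 1 - rho = 1 - 13/25 = 0.48

0.48


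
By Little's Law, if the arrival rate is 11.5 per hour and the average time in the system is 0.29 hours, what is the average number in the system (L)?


L = lambda * W = 11.5 * 0.29 = 3.34

3.34


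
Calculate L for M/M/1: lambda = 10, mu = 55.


rho = 10/55; L = rho/(1-rho) = 0.22

0.22


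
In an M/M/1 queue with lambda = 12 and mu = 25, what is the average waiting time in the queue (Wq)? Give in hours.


rho = 12/25; Wq = rho/(mu - lambda) = 0.0369 hours

0.0369 hours


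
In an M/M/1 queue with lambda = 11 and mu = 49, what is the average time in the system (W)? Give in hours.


W = 1/(mu - lambda) = 1/(49 - 11) = 0.0263 hours

0.0263 hours


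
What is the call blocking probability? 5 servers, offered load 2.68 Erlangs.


B(N,A) = (A^N/N!) / sum(A^k/k!, k=0..N) with N=5, A=2.68 = 0.0836

0.0836


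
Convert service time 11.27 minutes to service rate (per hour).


mu = 60 / avg_service_time = 60 / 11.27 = 5.32 per hour

5.32 per hour


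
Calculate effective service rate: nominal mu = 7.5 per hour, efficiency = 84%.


Effective rate = mu * efficiency = 7.5 * 0.84 = 6.3 per hour

6.3 per hour


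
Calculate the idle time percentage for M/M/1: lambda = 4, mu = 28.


Idle fraction = (1 - rho) * 100 = (1 - 4/28) * 100 = 85.7%

85.7%


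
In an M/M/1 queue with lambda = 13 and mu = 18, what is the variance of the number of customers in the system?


rho = 13/18; Var(N) = rho/(1-rho)^2 = 9.36

9.36


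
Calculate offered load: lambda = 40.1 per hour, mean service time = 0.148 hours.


Offered load a = lambda * E[S] = 40.1 * 0.148 = 5.93 Erlangs

5.93 Erlangs


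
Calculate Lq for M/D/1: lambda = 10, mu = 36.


M/D/1: Lq = rho^2 / (2*(1-rho)) where rho = 10/36; Lq = 0.05

0.05


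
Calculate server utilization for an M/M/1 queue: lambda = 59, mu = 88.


rho = lambda/mu = 59/88 = 0.6705

0.6705


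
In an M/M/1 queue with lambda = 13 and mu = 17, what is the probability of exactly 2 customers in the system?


rho = 13/17; P(n) = (1-rho)*rho^n = (1-13/17)*(13/17)^2 = 0.1376

0.1376


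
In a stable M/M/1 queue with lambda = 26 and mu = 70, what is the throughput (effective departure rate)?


For a stable queue (lambda < mu), throughput = lambda = 26 per hour

26 per hour


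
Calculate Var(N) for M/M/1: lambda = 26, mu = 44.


rho = 26/44; Var(N) = rho/(1-rho)^2 = 3.53

3.53


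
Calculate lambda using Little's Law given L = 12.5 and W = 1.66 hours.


lambda = L / W = 12.5 / 1.66 = 7.53 per hour

7.53 per hour


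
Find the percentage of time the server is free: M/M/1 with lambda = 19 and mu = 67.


Idle fraction = (1 - rho) * 100 = (1 - 19/67) * 100 = 71.6%

71.6%


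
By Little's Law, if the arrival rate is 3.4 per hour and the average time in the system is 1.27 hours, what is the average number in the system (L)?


L = lambda * W = 3.4 * 1.27 = 4.32

4.32


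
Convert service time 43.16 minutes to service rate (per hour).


mu = 60 / avg_service_time = 60 / 43.16 = 1.39 per hour

1.39 per hour


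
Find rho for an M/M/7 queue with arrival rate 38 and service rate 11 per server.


rho = lambda/(c*mu) = 38/(7*11) = 0.4935

0.4935


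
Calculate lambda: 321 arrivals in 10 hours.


lambda = total arrivals / time = 321 / 10 = 32.1 per hour

32.1 per hour


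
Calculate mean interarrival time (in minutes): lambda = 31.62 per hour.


Mean interarrival time = 60/lambda = 60/31.62 = 1.9 minutes

1.9 minutes


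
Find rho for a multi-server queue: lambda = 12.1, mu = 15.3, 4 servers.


rho = lambda / (c * mu) = 12.1 / (4 * 15.3) = 0.1977

0.1977


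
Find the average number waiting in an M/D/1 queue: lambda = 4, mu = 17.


M/D/1: Lq = rho^2 / (2*(1-rho)) where rho = 4/17; Lq = 0.04

0.04


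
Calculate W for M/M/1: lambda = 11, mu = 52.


W = 1/(mu - lambda) = 1/(52 - 11) = 0.0244 hours

0.0244 hours


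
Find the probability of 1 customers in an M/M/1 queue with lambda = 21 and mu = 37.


rho = 21/37; P(n) = (1-rho)*rho^n = (1-21/37)*(21/37)^1 = 0.2454

0.2454


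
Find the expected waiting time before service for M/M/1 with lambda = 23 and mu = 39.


rho = 23/39; Wq = rho/(mu - lambda) = 0.0369 hours

0.0369 hours


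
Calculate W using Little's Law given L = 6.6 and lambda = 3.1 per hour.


W = L / lambda = 6.6 / 3.1 = 2.129 hours

2.129 hours


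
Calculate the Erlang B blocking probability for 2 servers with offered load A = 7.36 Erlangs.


B(N,A) = (A^N/N!) / sum(A^k/k!, k=0..N) with N=2, A=7.36 = 0.7641

0.7641


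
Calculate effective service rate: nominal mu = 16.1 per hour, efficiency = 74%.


Effective rate = mu * efficiency = 16.1 * 0.74 = 11.91 per hour

11.91 per hour


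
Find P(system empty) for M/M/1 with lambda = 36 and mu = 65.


P0 = 1 - rho = 1 - 36/65 = 0.4462

0.4462


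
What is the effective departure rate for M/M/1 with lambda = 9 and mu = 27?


For a stable queue (lambda < mu), throughput = lambda = 9 per hour

9 per hour


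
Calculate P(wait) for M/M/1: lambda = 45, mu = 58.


P(wait) = rho = lambda/mu = 45/58 = 0.7759

0.7759


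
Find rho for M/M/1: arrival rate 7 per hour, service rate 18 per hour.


rho = lambda/mu = 7/18 = 0.3889

0.3889


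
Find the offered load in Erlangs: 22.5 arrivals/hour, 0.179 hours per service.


Offered load a = lambda * E[S] = 22.5 * 0.179 = 4.03 Erlangs

4.03 Erlangs


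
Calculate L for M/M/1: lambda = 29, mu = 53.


rho = 29/53; L = rho/(1-rho) = 1.21

1.21


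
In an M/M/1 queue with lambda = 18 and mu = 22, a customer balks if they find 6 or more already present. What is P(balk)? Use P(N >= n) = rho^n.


P(N >= 6) = rho^6 = (18/22)^6 = 0.3

0.3


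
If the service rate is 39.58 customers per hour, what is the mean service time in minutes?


Mean service time = 60/mu = 60/39.58 = 1.52 minutes

1.52 minutes


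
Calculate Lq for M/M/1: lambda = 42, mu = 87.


rho = 42/87; Lq = rho^2/(1-rho) = 0.45

0.45


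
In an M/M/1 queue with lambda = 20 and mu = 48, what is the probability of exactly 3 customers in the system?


rho = 20/48; P(n) = (1-rho)*rho^n = (1-20/48)*(20/48)^3 = 0.0422

0.0422


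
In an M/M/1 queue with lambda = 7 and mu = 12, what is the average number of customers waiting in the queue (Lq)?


rho = 7/12; Lq = rho^2/(1-rho) = 0.82

0.82


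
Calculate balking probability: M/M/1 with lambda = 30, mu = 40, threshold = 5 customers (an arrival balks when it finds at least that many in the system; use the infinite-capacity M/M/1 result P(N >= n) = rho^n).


P(N >= 5) = rho^5 = (30/40)^5 = 0.2373

0.2373


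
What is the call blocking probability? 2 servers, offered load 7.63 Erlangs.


B(N,A) = (A^N/N!) / sum(A^k/k!, k=0..N) with N=2, A=7.63 = 0.7713

0.7713


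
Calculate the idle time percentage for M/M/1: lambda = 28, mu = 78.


Idle fraction = (1 - rho) * 100 = (1 - 28/78) * 100 = 64.1%

64.1%


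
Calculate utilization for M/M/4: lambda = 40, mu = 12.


rho = lambda/(c*mu) = 40/(4*12) = 0.8333

0.8333


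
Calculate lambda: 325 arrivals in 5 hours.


lambda = total arrivals / time = 325 / 5 = 65.0 per hour

65.0 per hour


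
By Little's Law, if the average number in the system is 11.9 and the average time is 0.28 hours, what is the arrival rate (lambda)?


lambda = L / W = 11.9 / 0.28 = 42.5 per hour

42.5 per hour


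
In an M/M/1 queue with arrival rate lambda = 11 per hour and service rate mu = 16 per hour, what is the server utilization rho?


rho = lambda/mu = 11/16 = 0.6875

0.6875


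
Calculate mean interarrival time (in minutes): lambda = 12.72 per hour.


Mean interarrival time = 60/lambda = 60/12.72 = 4.72 minutes

4.72 minutes


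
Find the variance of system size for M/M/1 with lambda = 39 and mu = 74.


rho = 39/74; Var(N) = rho/(1-rho)^2 = 2.36

2.36


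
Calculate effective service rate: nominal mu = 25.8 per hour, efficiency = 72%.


Effective rate = mu * efficiency = 25.8 * 0.72 = 18.58 per hour

18.58 per hour


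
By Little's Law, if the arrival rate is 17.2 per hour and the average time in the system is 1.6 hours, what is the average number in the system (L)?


L = lambda * W = 17.2 * 1.6 = 27.52

27.52


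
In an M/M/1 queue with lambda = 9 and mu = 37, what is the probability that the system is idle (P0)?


P0 = 1 - rho = 1 - 9/37 = 0.7568

0.7568


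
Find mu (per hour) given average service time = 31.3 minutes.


mu = 60 / avg_service_time = 60 / 31.3 = 1.92 per hour

1.92 per hour


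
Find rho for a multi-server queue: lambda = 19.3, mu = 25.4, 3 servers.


rho = lambda / (c * mu) = 19.3 / (3 * 25.4) = 0.2533

0.2533


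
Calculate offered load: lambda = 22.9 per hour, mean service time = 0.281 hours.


Offered load a = lambda * E[S] = 22.9 * 0.281 = 6.43 Erlangs

6.43 Erlangs


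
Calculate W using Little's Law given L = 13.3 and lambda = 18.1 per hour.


W = L / lambda = 13.3 / 18.1 = 0.7348 hours

0.7348 hours


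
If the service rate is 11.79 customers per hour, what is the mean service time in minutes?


Mean service time = 60/mu = 60/11.79 = 5.09 minutes

5.09 minutes


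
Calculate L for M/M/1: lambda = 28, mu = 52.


rho = 28/52; L = rho/(1-rho) = 1.17

1.17


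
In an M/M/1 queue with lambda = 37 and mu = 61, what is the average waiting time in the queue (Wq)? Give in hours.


rho = 37/61; Wq = rho/(mu - lambda) = 0.0253 hours

0.0253 hours


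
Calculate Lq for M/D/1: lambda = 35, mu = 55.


M/D/1: Lq = rho^2 / (2*(1-rho)) where rho = 35/55; Lq = 0.56

0.56


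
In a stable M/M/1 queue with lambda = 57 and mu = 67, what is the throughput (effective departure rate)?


For a stable queue (lambda < mu), throughput = lambda = 57 per hour

57 per hour


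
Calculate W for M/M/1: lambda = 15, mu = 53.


W = 1/(mu - lambda) = 1/(53 - 15) = 0.0263 hours

0.0263 hours


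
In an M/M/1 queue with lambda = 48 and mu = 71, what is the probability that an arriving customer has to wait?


P(wait) = rho = lambda/mu = 48/71 = 0.6761

0.6761


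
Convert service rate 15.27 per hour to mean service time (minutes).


Mean service time = 60/mu = 60/15.27 = 3.93 minutes

3.93 minutes


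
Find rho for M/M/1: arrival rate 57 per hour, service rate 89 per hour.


rho = lambda/mu = 57/89 = 0.6404

0.6404


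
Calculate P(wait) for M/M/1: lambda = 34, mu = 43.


P(wait) = rho = lambda/mu = 34/43 = 0.7907

0.7907


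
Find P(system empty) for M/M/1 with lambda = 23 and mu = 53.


P0 = 1 - rho = 1 - 23/53 = 0.566

0.566


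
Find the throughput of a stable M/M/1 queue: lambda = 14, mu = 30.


For a stable queue (lambda < mu), throughput = lambda = 14 per hour

14 per hour


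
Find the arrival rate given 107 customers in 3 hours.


lambda = total arrivals / time = 107 / 3 = 35.67 per hour

35.67 per hour


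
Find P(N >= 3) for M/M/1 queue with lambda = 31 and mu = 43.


P(N >= 3) = rho^3 = (31/43)^3 = 0.3747

0.3747


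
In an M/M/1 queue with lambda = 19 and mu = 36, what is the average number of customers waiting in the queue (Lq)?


rho = 19/36; Lq = rho^2/(1-rho) = 0.59

0.59


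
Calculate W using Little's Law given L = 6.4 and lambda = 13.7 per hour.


W = L / lambda = 6.4 / 13.7 = 0.4672 hours

0.4672 hours


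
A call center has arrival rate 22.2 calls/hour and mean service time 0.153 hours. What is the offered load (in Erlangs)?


Offered load a = lambda * E[S] = 22.2 * 0.153 = 3.4 Erlangs

3.4 Erlangs


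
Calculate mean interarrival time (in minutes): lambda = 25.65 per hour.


Mean interarrival time = 60/lambda = 60/25.65 = 2.34 minutes

2.34 minutes


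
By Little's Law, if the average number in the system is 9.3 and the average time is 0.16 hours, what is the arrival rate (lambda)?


lambda = L / W = 9.3 / 0.16 = 58.13 per hour

58.13 per hour


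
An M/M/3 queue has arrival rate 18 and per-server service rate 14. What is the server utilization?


rho = lambda/(c*mu) = 18/(3*14) = 0.4286

0.4286


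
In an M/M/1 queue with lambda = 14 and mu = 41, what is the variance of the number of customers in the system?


rho = 14/41; Var(N) = rho/(1-rho)^2 = 0.79

0.79


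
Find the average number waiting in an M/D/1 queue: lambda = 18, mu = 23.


M/D/1: Lq = rho^2 / (2*(1-rho)) where rho = 18/23; Lq = 1.41

1.41


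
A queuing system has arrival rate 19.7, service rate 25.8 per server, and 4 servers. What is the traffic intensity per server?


rho = lambda / (c * mu) = 19.7 / (4 * 25.8) = 0.1909

0.1909


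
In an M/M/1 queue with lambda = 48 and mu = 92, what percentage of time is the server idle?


Idle fraction = (1 - rho) * 100 = (1 - 48/92) * 100 = 47.8%

47.8%


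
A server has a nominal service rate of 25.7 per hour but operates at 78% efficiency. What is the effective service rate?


Effective rate = mu * efficiency = 25.7 * 0.78 = 20.05 per hour

20.05 per hour


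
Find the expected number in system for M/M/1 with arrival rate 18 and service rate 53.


rho = 18/53; L = rho/(1-rho) = 0.51

0.51


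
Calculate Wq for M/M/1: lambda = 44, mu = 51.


rho = 44/51; Wq = rho/(mu - lambda) = 0.1232 hours

0.1232 hours


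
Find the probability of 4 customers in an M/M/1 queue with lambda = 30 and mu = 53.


rho = 30/53; P(n) = (1-rho)*rho^n = (1-30/53)*(30/53)^4 = 0.0445

0.0445


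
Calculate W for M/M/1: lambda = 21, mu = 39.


W = 1/(mu - lambda) = 1/(39 - 21) = 0.0556 hours

0.0556 hours


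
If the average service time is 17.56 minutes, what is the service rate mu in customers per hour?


mu = 60 / avg_service_time = 60 / 17.56 = 3.42 per hour

3.42 per hour


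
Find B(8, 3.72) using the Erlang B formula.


B(N,A) = (A^N/N!) / sum(A^k/k!, k=0..N) with N=8, A=3.72 = 0.0224

0.0224


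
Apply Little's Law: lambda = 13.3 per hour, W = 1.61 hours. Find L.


L = lambda * W = 13.3 * 1.61 = 21.41

21.41


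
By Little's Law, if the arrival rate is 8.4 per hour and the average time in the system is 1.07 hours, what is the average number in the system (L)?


L = lambda * W = 8.4 * 1.07 = 8.99

8.99


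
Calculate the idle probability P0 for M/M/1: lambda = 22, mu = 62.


P0 = 1 - rho = 1 - 22/62 = 0.6452

0.6452


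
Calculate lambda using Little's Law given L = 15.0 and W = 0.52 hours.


lambda = L / W = 15.0 / 0.52 = 28.85 per hour

28.85 per hour


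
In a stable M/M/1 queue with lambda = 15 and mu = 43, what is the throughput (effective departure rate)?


For a stable queue (lambda < mu), throughput = lambda = 15 per hour

15 per hour


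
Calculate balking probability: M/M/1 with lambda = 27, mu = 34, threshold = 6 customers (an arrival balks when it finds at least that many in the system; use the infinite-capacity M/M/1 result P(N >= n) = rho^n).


P(N >= 6) = rho^6 = (27/34)^6 = 0.2508

0.2508


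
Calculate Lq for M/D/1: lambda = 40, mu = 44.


M/D/1: Lq = rho^2 / (2*(1-rho)) where rho = 40/44; Lq = 4.55

4.55


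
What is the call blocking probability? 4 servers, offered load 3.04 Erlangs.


B(N,A) = (A^N/N!) / sum(A^k/k!, k=0..N) with N=4, A=3.04 = 0.2105

0.2105


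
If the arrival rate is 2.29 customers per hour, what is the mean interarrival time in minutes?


Mean interarrival time = 60/lambda = 60/2.29 = 26.2 minutes

26.2 minutes


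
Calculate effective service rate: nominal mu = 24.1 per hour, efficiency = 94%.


Effective rate = mu * efficiency = 24.1 * 0.94 = 22.65 per hour

22.65 per hour


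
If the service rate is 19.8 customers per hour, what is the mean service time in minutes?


Mean service time = 60/mu = 60/19.8 = 3.03 minutes

3.03 minutes


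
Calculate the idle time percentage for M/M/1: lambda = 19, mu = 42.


Idle fraction = (1 - rho) * 100 = (1 - 19/42) * 100 = 54.8%

54.8%


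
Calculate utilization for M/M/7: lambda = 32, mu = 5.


rho = lambda/(c*mu) = 32/(7*5) = 0.9143

0.9143


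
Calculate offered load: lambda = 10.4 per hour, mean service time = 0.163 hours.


Offered load a = lambda * E[S] = 10.4 * 0.163 = 1.7 Erlangs

1.7 Erlangs


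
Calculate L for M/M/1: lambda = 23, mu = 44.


rho = 23/44; L = rho/(1-rho) = 1.1

1.1


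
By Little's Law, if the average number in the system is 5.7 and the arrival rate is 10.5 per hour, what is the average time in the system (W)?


W = L / lambda = 5.7 / 10.5 = 0.5429 hours

0.5429 hours


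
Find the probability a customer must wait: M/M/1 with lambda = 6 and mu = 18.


P(wait) = rho = lambda/mu = 6/18 = 0.3333

0.3333


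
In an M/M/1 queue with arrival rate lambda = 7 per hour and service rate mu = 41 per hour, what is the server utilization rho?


rho = lambda/mu = 7/41 = 0.1707

0.1707


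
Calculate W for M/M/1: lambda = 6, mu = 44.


W = 1/(mu - lambda) = 1/(44 - 6) = 0.0263 hours

0.0263 hours


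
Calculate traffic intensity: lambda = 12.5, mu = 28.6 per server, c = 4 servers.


rho = lambda / (c * mu) = 12.5 / (4 * 28.6) = 0.1093

0.1093


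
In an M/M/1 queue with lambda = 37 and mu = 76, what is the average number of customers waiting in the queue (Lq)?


rho = 37/76; Lq = rho^2/(1-rho) = 0.46

0.46


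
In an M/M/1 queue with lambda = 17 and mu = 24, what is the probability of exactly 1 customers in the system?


rho = 17/24; P(n) = (1-rho)*rho^n = (1-17/24)*(17/24)^1 = 0.2066

0.2066


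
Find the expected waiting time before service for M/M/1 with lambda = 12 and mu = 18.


rho = 12/18; Wq = rho/(mu - lambda) = 0.1111 hours

0.1111 hours


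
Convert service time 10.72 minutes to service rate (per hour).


mu = 60 / avg_service_time = 60 / 10.72 = 5.6 per hour

5.6 per hour


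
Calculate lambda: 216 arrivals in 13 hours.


lambda = total arrivals / time = 216 / 13 = 16.62 per hour

16.62 per hour


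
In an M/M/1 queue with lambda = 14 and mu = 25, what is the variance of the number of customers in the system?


rho = 14/25; Var(N) = rho/(1-rho)^2 = 2.89

2.89


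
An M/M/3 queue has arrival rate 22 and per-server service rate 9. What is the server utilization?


rho = lambda/(c*mu) = 22/(3*9) = 0.8148

0.8148


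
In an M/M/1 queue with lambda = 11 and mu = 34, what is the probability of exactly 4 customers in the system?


rho = 11/34; P(n) = (1-rho)*rho^n = (1-11/34)*(11/34)^4 = 0.0074

0.0074


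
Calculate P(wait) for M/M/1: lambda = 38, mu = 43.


P(wait) = rho = lambda/mu = 38/43 = 0.8837

0.8837


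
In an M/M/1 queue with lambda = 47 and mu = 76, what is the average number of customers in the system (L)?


rho = 47/76; L = rho/(1-rho) = 1.62

1.62


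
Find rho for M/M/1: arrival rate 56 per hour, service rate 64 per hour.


rho = lambda/mu = 56/64 = 0.875

0.875


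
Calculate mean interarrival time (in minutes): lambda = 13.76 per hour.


Mean interarrival time = 60/lambda = 60/13.76 = 4.36 minutes

4.36 minutes


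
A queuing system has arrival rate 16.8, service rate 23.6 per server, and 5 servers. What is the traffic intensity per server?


rho = lambda / (c * mu) = 16.8 / (5 * 23.6) = 0.1424

0.1424


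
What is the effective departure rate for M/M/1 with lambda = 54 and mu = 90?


For a stable queue (lambda < mu), throughput = lambda = 54 per hour

54 per hour


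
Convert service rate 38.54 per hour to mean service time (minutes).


Mean service time = 60/mu = 60/38.54 = 1.56 minutes

1.56 minutes


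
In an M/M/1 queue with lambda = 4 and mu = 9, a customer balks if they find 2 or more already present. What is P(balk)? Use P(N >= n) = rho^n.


P(N >= 2) = rho^2 = (4/9)^2 = 0.1975

0.1975


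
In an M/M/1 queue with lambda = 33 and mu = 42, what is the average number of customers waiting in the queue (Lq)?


rho = 33/42; Lq = rho^2/(1-rho) = 2.88

2.88


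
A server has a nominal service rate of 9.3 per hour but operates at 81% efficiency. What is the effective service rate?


Effective rate = mu * efficiency = 9.3 * 0.81 = 7.53 per hour

7.53 per hour


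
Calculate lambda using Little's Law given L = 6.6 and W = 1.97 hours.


lambda = L / W = 6.6 / 1.97 = 3.35 per hour

3.35 per hour


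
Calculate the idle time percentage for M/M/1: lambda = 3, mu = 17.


Idle fraction = (1 - rho) * 100 = (1 - 3/17) * 100 = 82.4%

82.4%


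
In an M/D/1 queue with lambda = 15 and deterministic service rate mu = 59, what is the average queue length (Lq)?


M/D/1: Lq = rho^2 / (2*(1-rho)) where rho = 15/59; Lq = 0.04

0.04


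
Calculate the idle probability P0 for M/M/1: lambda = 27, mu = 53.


P0 = 1 - rho = 1 - 27/53 = 0.4906

0.4906


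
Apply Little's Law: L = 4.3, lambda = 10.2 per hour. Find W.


W = L / lambda = 4.3 / 10.2 = 0.4216 hours

0.4216 hours


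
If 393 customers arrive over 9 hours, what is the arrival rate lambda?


lambda = total arrivals / time = 393 / 9 = 43.67 per hour

43.67 per hour


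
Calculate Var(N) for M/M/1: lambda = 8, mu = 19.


rho = 8/19; Var(N) = rho/(1-rho)^2 = 1.26

1.26


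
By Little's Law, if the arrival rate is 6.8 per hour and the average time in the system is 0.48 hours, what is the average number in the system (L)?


L = lambda * W = 6.8 * 0.48 = 3.26

3.26


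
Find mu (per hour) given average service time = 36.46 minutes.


mu = 60 / avg_service_time = 60 / 36.46 = 1.65 per hour

1.65 per hour


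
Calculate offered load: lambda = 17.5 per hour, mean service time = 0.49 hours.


Offered load a = lambda * E[S] = 17.5 * 0.49 = 8.58 Erlangs

8.58 Erlangs


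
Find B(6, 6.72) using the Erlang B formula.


B(N,A) = (A^N/N!) / sum(A^k/k!, k=0..N) with N=6, A=6.72 = 0.3135

0.3135


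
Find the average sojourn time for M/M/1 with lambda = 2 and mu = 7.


W = 1/(mu - lambda) = 1/(7 - 2) = 0.2 hours

0.2 hours


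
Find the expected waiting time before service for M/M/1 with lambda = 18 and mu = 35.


rho = 18/35; Wq = rho/(mu - lambda) = 0.0303 hours

0.0303 hours


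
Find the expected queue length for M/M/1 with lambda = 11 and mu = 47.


rho = 11/47; Lq = rho^2/(1-rho) = 0.07

0.07


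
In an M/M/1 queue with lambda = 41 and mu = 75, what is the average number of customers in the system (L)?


rho = 41/75; L = rho/(1-rho) = 1.21

1.21


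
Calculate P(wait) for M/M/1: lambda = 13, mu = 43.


P(wait) = rho = lambda/mu = 13/43 = 0.3023

0.3023


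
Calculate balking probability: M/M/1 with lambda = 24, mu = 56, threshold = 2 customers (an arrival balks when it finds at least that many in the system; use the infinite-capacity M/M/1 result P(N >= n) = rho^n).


P(N >= 2) = rho^2 = (24/56)^2 = 0.1837

0.1837


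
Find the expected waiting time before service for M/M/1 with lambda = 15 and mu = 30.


rho = 15/30; Wq = rho/(mu - lambda) = 0.0333 hours

0.0333 hours


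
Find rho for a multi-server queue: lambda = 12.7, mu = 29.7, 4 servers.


rho = lambda / (c * mu) = 12.7 / (4 * 29.7) = 0.1069

0.1069


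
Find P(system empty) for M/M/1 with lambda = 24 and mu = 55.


P0 = 1 - rho = 1 - 24/55 = 0.5636

0.5636


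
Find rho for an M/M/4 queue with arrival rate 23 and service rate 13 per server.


rho = lambda/(c*mu) = 23/(4*13) = 0.4423

0.4423


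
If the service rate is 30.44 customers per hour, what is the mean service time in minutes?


Mean service time = 60/mu = 60/30.44 = 1.97 minutes

1.97 minutes


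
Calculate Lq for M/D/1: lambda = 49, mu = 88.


M/D/1: Lq = rho^2 / (2*(1-rho)) where rho = 49/88; Lq = 0.35

0.35


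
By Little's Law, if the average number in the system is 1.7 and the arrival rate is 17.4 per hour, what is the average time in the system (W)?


W = L / lambda = 1.7 / 17.4 = 0.0977 hours

0.0977 hours


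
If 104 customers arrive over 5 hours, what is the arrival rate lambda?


lambda = total arrivals / time = 104 / 5 = 20.8 per hour

20.8 per hour


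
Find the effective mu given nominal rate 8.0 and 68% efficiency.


Effective rate = mu * efficiency = 8.0 * 0.68 = 5.44 per hour

5.44 per hour


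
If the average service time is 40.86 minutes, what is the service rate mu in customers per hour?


mu = 60 / avg_service_time = 60 / 40.86 = 1.47 per hour

1.47 per hour


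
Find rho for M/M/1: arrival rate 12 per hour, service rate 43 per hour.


rho = lambda/mu = 12/43 = 0.2791

0.2791


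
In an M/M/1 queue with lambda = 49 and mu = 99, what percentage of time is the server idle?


Idle fraction = (1 - rho) * 100 = (1 - 49/99) * 100 = 50.5%

50.5%


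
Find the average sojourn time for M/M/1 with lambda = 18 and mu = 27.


W = 1/(mu - lambda) = 1/(27 - 18) = 0.1111 hours

0.1111 hours


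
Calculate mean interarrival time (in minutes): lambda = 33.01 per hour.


Mean interarrival time = 60/lambda = 60/33.01 = 1.82 minutes

1.82 minutes


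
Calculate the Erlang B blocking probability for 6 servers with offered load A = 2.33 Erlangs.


B(N,A) = (A^N/N!) / sum(A^k/k!, k=0..N) with N=6, A=2.33 = 0.0218

0.0218


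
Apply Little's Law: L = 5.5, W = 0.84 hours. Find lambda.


lambda = L / W = 5.5 / 0.84 = 6.55 per hour

6.55 per hour


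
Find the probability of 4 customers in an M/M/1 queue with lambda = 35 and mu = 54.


rho = 35/54; P(n) = (1-rho)*rho^n = (1-35/54)*(35/54)^4 = 0.0621

0.0621


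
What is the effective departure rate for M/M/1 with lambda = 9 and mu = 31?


For a stable queue (lambda < mu), throughput = lambda = 9 per hour

9 per hour


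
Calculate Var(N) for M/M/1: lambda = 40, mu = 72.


rho = 40/72; Var(N) = rho/(1-rho)^2 = 2.81

2.81


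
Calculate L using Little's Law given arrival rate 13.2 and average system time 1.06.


L = lambda * W = 13.2 * 1.06 = 13.99

13.99


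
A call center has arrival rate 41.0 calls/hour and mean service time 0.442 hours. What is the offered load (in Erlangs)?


Offered load a = lambda * E[S] = 41.0 * 0.442 = 18.12 Erlangs

18.12 Erlangs


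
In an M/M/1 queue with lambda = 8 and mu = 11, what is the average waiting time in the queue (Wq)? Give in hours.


rho = 8/11; Wq = rho/(mu - lambda) = 0.2424 hours

0.2424 hours


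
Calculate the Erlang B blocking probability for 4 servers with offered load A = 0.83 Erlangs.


B(N,A) = (A^N/N!) / sum(A^k/k!, k=0..N) with N=4, A=0.83 = 0.0086

0.0086


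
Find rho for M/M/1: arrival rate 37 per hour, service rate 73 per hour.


rho = lambda/mu = 37/73 = 0.5068

0.5068


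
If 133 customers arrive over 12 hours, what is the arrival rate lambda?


lambda = total arrivals / time = 133 / 12 = 11.08 per hour

11.08 per hour


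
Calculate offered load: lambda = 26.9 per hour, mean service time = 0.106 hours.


Offered load a = lambda * E[S] = 26.9 * 0.106 = 2.85 Erlangs

2.85 Erlangs


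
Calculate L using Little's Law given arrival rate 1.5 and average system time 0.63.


L = lambda * W = 1.5 * 0.63 = 0.95

0.95


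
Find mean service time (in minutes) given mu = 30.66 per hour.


Mean service time = 60/mu = 60/30.66 = 1.96 minutes

1.96 minutes


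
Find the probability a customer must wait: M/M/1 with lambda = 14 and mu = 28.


P(wait) = rho = lambda/mu = 14/28 = 0.5

0.5


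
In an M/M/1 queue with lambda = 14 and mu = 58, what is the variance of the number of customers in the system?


rho = 14/58; Var(N) = rho/(1-rho)^2 = 0.42

0.42


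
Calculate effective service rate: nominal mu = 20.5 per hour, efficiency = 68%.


Effective rate = mu * efficiency = 20.5 * 0.68 = 13.94 per hour

13.94 per hour


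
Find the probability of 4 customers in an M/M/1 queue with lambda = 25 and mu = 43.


rho = 25/43; P(n) = (1-rho)*rho^n = (1-25/43)*(25/43)^4 = 0.0478

0.0478


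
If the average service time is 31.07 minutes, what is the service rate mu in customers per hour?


mu = 60 / avg_service_time = 60 / 31.07 = 1.93 per hour

1.93 per hour


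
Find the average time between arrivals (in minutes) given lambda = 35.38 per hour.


Mean interarrival time = 60/lambda = 60/35.38 = 1.7 minutes

1.7 minutes


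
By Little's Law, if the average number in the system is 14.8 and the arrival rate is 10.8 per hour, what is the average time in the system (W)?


W = L / lambda = 14.8 / 10.8 = 1.3704 hours

1.3704 hours


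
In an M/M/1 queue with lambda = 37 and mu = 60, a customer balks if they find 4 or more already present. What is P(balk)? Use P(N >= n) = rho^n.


P(N >= 4) = rho^4 = (37/60)^4 = 0.1446

0.1446


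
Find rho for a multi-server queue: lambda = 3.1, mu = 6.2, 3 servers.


rho = lambda / (c * mu) = 3.1 / (3 * 6.2) = 0.1667

0.1667


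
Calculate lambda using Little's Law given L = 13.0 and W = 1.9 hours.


lambda = L / W = 13.0 / 1.9 = 6.84 per hour

6.84 per hour


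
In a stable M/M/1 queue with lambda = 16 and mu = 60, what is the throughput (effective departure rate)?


For a stable queue (lambda < mu), throughput = lambda = 16 per hour

16 per hour


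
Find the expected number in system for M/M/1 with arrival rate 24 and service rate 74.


rho = 24/74; L = rho/(1-rho) = 0.48

0.48


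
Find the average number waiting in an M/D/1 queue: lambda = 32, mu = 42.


M/D/1: Lq = rho^2 / (2*(1-rho)) where rho = 32/42; Lq = 1.22

1.22


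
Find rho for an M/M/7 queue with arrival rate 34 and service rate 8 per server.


rho = lambda/(c*mu) = 34/(7*8) = 0.6071

0.6071


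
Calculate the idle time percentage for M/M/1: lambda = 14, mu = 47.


Idle fraction = (1 - rho) * 100 = (1 - 14/47) * 100 = 70.2%

70.2%


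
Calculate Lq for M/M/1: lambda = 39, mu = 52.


rho = 39/52; Lq = rho^2/(1-rho) = 2.25

2.25


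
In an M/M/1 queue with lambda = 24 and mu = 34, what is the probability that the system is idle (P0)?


P0 = 1 - rho = 1 - 24/34 = 0.2941

0.2941
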